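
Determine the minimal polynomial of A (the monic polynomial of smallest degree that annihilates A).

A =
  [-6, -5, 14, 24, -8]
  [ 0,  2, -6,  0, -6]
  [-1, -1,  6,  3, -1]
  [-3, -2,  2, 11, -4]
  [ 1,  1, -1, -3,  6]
x^4 - 14*x^3 + 69*x^2 - 140*x + 100

The characteristic polynomial is χ_A(x) = (x - 5)^3*(x - 2)^2, so the eigenvalues are known. The minimal polynomial is
  m_A(x) = Π_λ (x − λ)^{k_λ}
where k_λ is the size of the *largest* Jordan block for λ (equivalently, the smallest k with (A − λI)^k v = 0 for every generalised eigenvector v of λ).

  λ = 2: largest Jordan block has size 2, contributing (x − 2)^2
  λ = 5: largest Jordan block has size 2, contributing (x − 5)^2

So m_A(x) = (x - 5)^2*(x - 2)^2 = x^4 - 14*x^3 + 69*x^2 - 140*x + 100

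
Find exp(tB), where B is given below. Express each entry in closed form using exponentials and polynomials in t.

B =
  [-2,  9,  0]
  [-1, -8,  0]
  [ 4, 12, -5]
e^{tB} =
  [3*t*exp(-5*t) + exp(-5*t), 9*t*exp(-5*t), 0]
  [-t*exp(-5*t), -3*t*exp(-5*t) + exp(-5*t), 0]
  [4*t*exp(-5*t), 12*t*exp(-5*t), exp(-5*t)]

Strategy: write B = P · J · P⁻¹ where J is a Jordan canonical form, so e^{tB} = P · e^{tJ} · P⁻¹, and e^{tJ} can be computed block-by-block.

B has Jordan form
J =
  [-5,  1,  0]
  [ 0, -5,  0]
  [ 0,  0, -5]
(up to reordering of blocks).

Per-block formulas:
  For a 2×2 Jordan block J_2(-5): exp(t · J_2(-5)) = e^(-5t)·(I + t·N), where N is the 2×2 nilpotent shift.
  For a 1×1 block at λ = -5: exp(t · [-5]) = [e^(-5t)].

After assembling e^{tJ} and conjugating by P, we get:

e^{tB} =
  [3*t*exp(-5*t) + exp(-5*t), 9*t*exp(-5*t), 0]
  [-t*exp(-5*t), -3*t*exp(-5*t) + exp(-5*t), 0]
  [4*t*exp(-5*t), 12*t*exp(-5*t), exp(-5*t)]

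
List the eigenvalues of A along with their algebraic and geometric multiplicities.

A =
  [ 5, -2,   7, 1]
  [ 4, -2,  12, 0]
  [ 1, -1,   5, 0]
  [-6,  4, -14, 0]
λ = 2: alg = 4, geom = 2

Step 1 — factor the characteristic polynomial to read off the algebraic multiplicities:
  χ_A(x) = (x - 2)^4

Step 2 — compute geometric multiplicities via the rank-nullity identity g(λ) = n − rank(A − λI):
  rank(A − (2)·I) = 2, so dim ker(A − (2)·I) = n − 2 = 2

Summary:
  λ = 2: algebraic multiplicity = 4, geometric multiplicity = 2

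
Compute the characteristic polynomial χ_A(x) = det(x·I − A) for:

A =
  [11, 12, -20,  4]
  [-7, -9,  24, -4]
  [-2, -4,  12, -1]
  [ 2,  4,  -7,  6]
x^4 - 20*x^3 + 150*x^2 - 500*x + 625

Expanding det(x·I − A) (e.g. by cofactor expansion or by noting that A is similar to its Jordan form J, which has the same characteristic polynomial as A) gives
  χ_A(x) = x^4 - 20*x^3 + 150*x^2 - 500*x + 625
which factors as (x - 5)^4. The eigenvalues (with algebraic multiplicities) are λ = 5 with multiplicity 4.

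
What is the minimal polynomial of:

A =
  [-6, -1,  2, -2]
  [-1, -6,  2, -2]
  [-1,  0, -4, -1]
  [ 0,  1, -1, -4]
x^2 + 10*x + 25

The characteristic polynomial is χ_A(x) = (x + 5)^4, so the eigenvalues are known. The minimal polynomial is
  m_A(x) = Π_λ (x − λ)^{k_λ}
where k_λ is the size of the *largest* Jordan block for λ (equivalently, the smallest k with (A − λI)^k v = 0 for every generalised eigenvector v of λ).

  λ = -5: largest Jordan block has size 2, contributing (x + 5)^2

So m_A(x) = (x + 5)^2 = x^2 + 10*x + 25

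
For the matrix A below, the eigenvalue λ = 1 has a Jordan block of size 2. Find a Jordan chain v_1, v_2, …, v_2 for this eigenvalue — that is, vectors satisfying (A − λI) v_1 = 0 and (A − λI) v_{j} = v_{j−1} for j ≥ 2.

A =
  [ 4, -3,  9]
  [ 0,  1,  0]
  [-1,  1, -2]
A Jordan chain for λ = 1 of length 2:
v_1 = (3, 0, -1)ᵀ
v_2 = (1, 0, 0)ᵀ

Let N = A − (1)·I. We want v_2 with N^2 v_2 = 0 but N^1 v_2 ≠ 0; then v_{j-1} := N · v_j for j = 2, …, 2.

Pick v_2 = (1, 0, 0)ᵀ.
Then v_1 = N · v_2 = (3, 0, -1)ᵀ.

Sanity check: (A − (1)·I) v_1 = (0, 0, 0)ᵀ = 0. ✓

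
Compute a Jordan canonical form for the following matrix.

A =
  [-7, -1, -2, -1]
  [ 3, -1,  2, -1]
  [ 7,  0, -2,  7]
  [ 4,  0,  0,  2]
J_3(-2) ⊕ J_1(-2)

The characteristic polynomial is
  det(x·I − A) = x^4 + 8*x^3 + 24*x^2 + 32*x + 16 = (x + 2)^4

Eigenvalues and multiplicities (the geometric multiplicity of λ is n − rank(A − λI), which equals the number of Jordan blocks for λ):
  λ = -2: algebraic multiplicity = 4, geometric multiplicity = 2

Determining the block sizes for each eigenvalue:
  λ = -2: with am = 4 and gm = 2, the partition is not yet determined (e.g. several partitions of 4 into 2 parts exist). Let N = A − (-2)·I. Computing rank(N^1) = 2, rank(N^2) = 1, rank(N^3) = 0; the number of blocks of size ≥ j is rank(N^{j−1}) − rank(N^j), giving [2, 1, 1]. So we have 1 block(s) of size 3, 1 block(s) of size 1 → block sizes [3, 1]

Assembling the blocks gives a Jordan form
J =
  [-2,  1,  0,  0]
  [ 0, -2,  1,  0]
  [ 0,  0, -2,  0]
  [ 0,  0,  0, -2]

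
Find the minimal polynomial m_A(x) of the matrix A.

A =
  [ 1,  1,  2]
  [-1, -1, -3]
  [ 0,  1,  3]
x^3 - 3*x^2 + 3*x - 1

The characteristic polynomial is χ_A(x) = (x - 1)^3, so the eigenvalues are known. The minimal polynomial is
  m_A(x) = Π_λ (x − λ)^{k_λ}
where k_λ is the size of the *largest* Jordan block for λ (equivalently, the smallest k with (A − λI)^k v = 0 for every generalised eigenvector v of λ).

  λ = 1: largest Jordan block has size 3, contributing (x − 1)^3

So m_A(x) = (x - 1)^3 = x^3 - 3*x^2 + 3*x - 1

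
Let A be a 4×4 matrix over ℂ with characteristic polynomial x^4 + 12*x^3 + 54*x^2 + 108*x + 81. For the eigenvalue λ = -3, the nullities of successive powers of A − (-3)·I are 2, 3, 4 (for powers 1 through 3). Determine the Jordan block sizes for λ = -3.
Block sizes for λ = -3: [3, 1]

From the dimensions of kernels of powers, the number of Jordan blocks of size at least j is d_j − d_{j−1} where d_j = dim ker(N^j) (with d_0 = 0). Computing the differences gives [2, 1, 1].
The number of blocks of size exactly k is (#blocks of size ≥ k) − (#blocks of size ≥ k + 1), so the partition is: 1 block(s) of size 1, 1 block(s) of size 3.
In nonincreasing order the block sizes are [3, 1].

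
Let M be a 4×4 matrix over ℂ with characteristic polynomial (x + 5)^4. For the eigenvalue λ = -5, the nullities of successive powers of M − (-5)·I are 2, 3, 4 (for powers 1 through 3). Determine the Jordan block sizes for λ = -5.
Block sizes for λ = -5: [3, 1]

From the dimensions of kernels of powers, the number of Jordan blocks of size at least j is d_j − d_{j−1} where d_j = dim ker(N^j) (with d_0 = 0). Computing the differences gives [2, 1, 1].
The number of blocks of size exactly k is (#blocks of size ≥ k) − (#blocks of size ≥ k + 1), so the partition is: 1 block(s) of size 1, 1 block(s) of size 3.
In nonincreasing order the block sizes are [3, 1].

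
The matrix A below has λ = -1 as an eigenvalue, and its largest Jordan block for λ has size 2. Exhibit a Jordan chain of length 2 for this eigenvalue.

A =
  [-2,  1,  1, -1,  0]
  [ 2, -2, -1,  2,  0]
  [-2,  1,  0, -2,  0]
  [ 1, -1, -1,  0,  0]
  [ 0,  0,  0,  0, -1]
A Jordan chain for λ = -1 of length 2:
v_1 = (-1, 2, -2, 1, 0)ᵀ
v_2 = (1, 0, 0, 0, 0)ᵀ

Let N = A − (-1)·I. We want v_2 with N^2 v_2 = 0 but N^1 v_2 ≠ 0; then v_{j-1} := N · v_j for j = 2, …, 2.

Pick v_2 = (1, 0, 0, 0, 0)ᵀ.
Then v_1 = N · v_2 = (-1, 2, -2, 1, 0)ᵀ.

Sanity check: (A − (-1)·I) v_1 = (0, 0, 0, 0, 0)ᵀ = 0. ✓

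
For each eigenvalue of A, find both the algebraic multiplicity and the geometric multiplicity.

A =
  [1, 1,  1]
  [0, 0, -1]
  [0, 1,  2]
λ = 1: alg = 3, geom = 2

Step 1 — factor the characteristic polynomial to read off the algebraic multiplicities:
  χ_A(x) = (x - 1)^3

Step 2 — compute geometric multiplicities via the rank-nullity identity g(λ) = n − rank(A − λI):
  rank(A − (1)·I) = 1, so dim ker(A − (1)·I) = n − 1 = 2

Summary:
  λ = 1: algebraic multiplicity = 3, geometric multiplicity = 2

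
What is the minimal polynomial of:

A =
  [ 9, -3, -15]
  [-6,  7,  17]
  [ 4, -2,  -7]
x^3 - 9*x^2 + 27*x - 27

The characteristic polynomial is χ_A(x) = (x - 3)^3, so the eigenvalues are known. The minimal polynomial is
  m_A(x) = Π_λ (x − λ)^{k_λ}
where k_λ is the size of the *largest* Jordan block for λ (equivalently, the smallest k with (A − λI)^k v = 0 for every generalised eigenvector v of λ).

  λ = 3: largest Jordan block has size 3, contributing (x − 3)^3

So m_A(x) = (x - 3)^3 = x^3 - 9*x^2 + 27*x - 27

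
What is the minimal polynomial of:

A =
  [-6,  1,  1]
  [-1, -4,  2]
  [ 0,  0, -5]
x^3 + 15*x^2 + 75*x + 125

The characteristic polynomial is χ_A(x) = (x + 5)^3, so the eigenvalues are known. The minimal polynomial is
  m_A(x) = Π_λ (x − λ)^{k_λ}
where k_λ is the size of the *largest* Jordan block for λ (equivalently, the smallest k with (A − λI)^k v = 0 for every generalised eigenvector v of λ).

  λ = -5: largest Jordan block has size 3, contributing (x + 5)^3

So m_A(x) = (x + 5)^3 = x^3 + 15*x^2 + 75*x + 125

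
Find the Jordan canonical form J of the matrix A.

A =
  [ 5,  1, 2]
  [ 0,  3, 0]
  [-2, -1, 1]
J_2(3) ⊕ J_1(3)

The characteristic polynomial is
  det(x·I − A) = x^3 - 9*x^2 + 27*x - 27 = (x - 3)^3

Eigenvalues and multiplicities (the geometric multiplicity of λ is n − rank(A − λI), which equals the number of Jordan blocks for λ):
  λ = 3: algebraic multiplicity = 3, geometric multiplicity = 2

Determining the block sizes for each eigenvalue:
  λ = 3: 2 blocks summing to 3 forces exactly one block of size 2 and the rest size 1 → block sizes [2, 1]

Assembling the blocks gives a Jordan form
J =
  [3, 1, 0]
  [0, 3, 0]
  [0, 0, 3]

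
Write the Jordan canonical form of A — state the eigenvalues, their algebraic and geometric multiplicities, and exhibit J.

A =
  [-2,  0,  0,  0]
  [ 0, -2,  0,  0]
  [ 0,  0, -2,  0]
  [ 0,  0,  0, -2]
J_1(-2) ⊕ J_1(-2) ⊕ J_1(-2) ⊕ J_1(-2)

The characteristic polynomial is
  det(x·I − A) = x^4 + 8*x^3 + 24*x^2 + 32*x + 16 = (x + 2)^4

Eigenvalues and multiplicities (the geometric multiplicity of λ is n − rank(A − λI), which equals the number of Jordan blocks for λ):
  λ = -2: algebraic multiplicity = 4, geometric multiplicity = 4

Determining the block sizes for each eigenvalue:
  λ = -2: gm = am = 4, so every block has size 1 → block sizes [1, 1, 1, 1]

Assembling the blocks gives a Jordan form
J =
  [-2,  0,  0,  0]
  [ 0, -2,  0,  0]
  [ 0,  0, -2,  0]
  [ 0,  0,  0, -2]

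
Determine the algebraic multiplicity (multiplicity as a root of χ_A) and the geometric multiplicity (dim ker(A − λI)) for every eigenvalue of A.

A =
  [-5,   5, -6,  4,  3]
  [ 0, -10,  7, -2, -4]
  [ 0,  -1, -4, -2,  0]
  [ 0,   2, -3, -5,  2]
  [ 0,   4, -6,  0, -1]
λ = -5: alg = 5, geom = 2

Step 1 — factor the characteristic polynomial to read off the algebraic multiplicities:
  χ_A(x) = (x + 5)^5

Step 2 — compute geometric multiplicities via the rank-nullity identity g(λ) = n − rank(A − λI):
  rank(A − (-5)·I) = 3, so dim ker(A − (-5)·I) = n − 3 = 2

Summary:
  λ = -5: algebraic multiplicity = 5, geometric multiplicity = 2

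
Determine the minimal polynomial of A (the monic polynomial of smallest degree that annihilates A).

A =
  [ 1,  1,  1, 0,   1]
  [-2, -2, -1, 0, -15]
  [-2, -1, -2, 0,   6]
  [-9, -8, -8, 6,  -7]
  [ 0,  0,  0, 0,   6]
x^4 - 10*x^3 + 13*x^2 + 60*x + 36

The characteristic polynomial is χ_A(x) = (x - 6)^2*(x + 1)^3, so the eigenvalues are known. The minimal polynomial is
  m_A(x) = Π_λ (x − λ)^{k_λ}
where k_λ is the size of the *largest* Jordan block for λ (equivalently, the smallest k with (A − λI)^k v = 0 for every generalised eigenvector v of λ).

  λ = -1: largest Jordan block has size 2, contributing (x + 1)^2
  λ = 6: largest Jordan block has size 2, contributing (x − 6)^2

So m_A(x) = (x - 6)^2*(x + 1)^2 = x^4 - 10*x^3 + 13*x^2 + 60*x + 36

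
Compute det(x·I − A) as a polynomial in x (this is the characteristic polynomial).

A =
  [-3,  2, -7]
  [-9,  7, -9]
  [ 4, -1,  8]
x^3 - 12*x^2 + 48*x - 64

Expanding det(x·I − A) (e.g. by cofactor expansion or by noting that A is similar to its Jordan form J, which has the same characteristic polynomial as A) gives
  χ_A(x) = x^3 - 12*x^2 + 48*x - 64
which factors as (x - 4)^3. The eigenvalues (with algebraic multiplicities) are λ = 4 with multiplicity 3.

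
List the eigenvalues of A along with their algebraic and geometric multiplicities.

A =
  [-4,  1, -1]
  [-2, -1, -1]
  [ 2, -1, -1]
λ = -2: alg = 3, geom = 2

Step 1 — factor the characteristic polynomial to read off the algebraic multiplicities:
  χ_A(x) = (x + 2)^3

Step 2 — compute geometric multiplicities via the rank-nullity identity g(λ) = n − rank(A − λI):
  rank(A − (-2)·I) = 1, so dim ker(A − (-2)·I) = n − 1 = 2

Summary:
  λ = -2: algebraic multiplicity = 3, geometric multiplicity = 2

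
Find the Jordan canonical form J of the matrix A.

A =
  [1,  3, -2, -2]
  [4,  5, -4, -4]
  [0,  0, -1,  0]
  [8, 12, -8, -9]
J_2(-1) ⊕ J_1(-1) ⊕ J_1(-1)

The characteristic polynomial is
  det(x·I − A) = x^4 + 4*x^3 + 6*x^2 + 4*x + 1 = (x + 1)^4

Eigenvalues and multiplicities (the geometric multiplicity of λ is n − rank(A − λI), which equals the number of Jordan blocks for λ):
  λ = -1: algebraic multiplicity = 4, geometric multiplicity = 3

Determining the block sizes for each eigenvalue:
  λ = -1: 3 blocks summing to 4 forces exactly one block of size 2 and the rest size 1 → block sizes [2, 1, 1]

Assembling the blocks gives a Jordan form
J =
  [-1,  1,  0,  0]
  [ 0, -1,  0,  0]
  [ 0,  0, -1,  0]
  [ 0,  0,  0, -1]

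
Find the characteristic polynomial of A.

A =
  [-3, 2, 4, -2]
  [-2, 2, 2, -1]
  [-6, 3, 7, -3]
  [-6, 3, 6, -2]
x^4 - 4*x^3 + 6*x^2 - 4*x + 1

Expanding det(x·I − A) (e.g. by cofactor expansion or by noting that A is similar to its Jordan form J, which has the same characteristic polynomial as A) gives
  χ_A(x) = x^4 - 4*x^3 + 6*x^2 - 4*x + 1
which factors as (x - 1)^4. The eigenvalues (with algebraic multiplicities) are λ = 1 with multiplicity 4.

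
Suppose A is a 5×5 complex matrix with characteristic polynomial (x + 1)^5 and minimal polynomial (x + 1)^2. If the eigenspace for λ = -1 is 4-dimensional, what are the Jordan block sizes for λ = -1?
Block sizes for λ = -1: [2, 1, 1, 1]

Step 1 — from the characteristic polynomial, algebraic multiplicity of λ = -1 is 5. From dim ker(A − (-1)·I) = 4, there are exactly 4 Jordan blocks for λ = -1.
Step 2 — from the minimal polynomial, the factor (x + 1)^2 tells us the largest block for λ = -1 has size 2.
Step 3 — with total size 5, 4 blocks, and largest block 2, the block sizes (in nonincreasing order) are [2, 1, 1, 1].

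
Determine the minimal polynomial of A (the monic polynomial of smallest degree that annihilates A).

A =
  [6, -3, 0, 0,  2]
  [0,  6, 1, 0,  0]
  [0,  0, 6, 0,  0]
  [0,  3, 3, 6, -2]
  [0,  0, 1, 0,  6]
x^3 - 18*x^2 + 108*x - 216

The characteristic polynomial is χ_A(x) = (x - 6)^5, so the eigenvalues are known. The minimal polynomial is
  m_A(x) = Π_λ (x − λ)^{k_λ}
where k_λ is the size of the *largest* Jordan block for λ (equivalently, the smallest k with (A − λI)^k v = 0 for every generalised eigenvector v of λ).

  λ = 6: largest Jordan block has size 3, contributing (x − 6)^3

So m_A(x) = (x - 6)^3 = x^3 - 18*x^2 + 108*x - 216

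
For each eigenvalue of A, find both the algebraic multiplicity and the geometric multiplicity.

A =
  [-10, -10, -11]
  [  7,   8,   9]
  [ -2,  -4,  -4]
λ = -2: alg = 3, geom = 1

Step 1 — factor the characteristic polynomial to read off the algebraic multiplicities:
  χ_A(x) = (x + 2)^3

Step 2 — compute geometric multiplicities via the rank-nullity identity g(λ) = n − rank(A − λI):
  rank(A − (-2)·I) = 2, so dim ker(A − (-2)·I) = n − 2 = 1

Summary:
  λ = -2: algebraic multiplicity = 3, geometric multiplicity = 1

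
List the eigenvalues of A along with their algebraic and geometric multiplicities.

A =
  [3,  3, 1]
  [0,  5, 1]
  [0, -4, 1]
λ = 3: alg = 3, geom = 1

Step 1 — factor the characteristic polynomial to read off the algebraic multiplicities:
  χ_A(x) = (x - 3)^3

Step 2 — compute geometric multiplicities via the rank-nullity identity g(λ) = n − rank(A − λI):
  rank(A − (3)·I) = 2, so dim ker(A − (3)·I) = n − 2 = 1

Summary:
  λ = 3: algebraic multiplicity = 3, geometric multiplicity = 1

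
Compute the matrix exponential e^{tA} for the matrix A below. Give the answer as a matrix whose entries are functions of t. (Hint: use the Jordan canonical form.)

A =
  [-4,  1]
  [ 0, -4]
e^{tA} =
  [exp(-4*t), t*exp(-4*t)]
  [0, exp(-4*t)]

Strategy: write A = P · J · P⁻¹ where J is a Jordan canonical form, so e^{tA} = P · e^{tJ} · P⁻¹, and e^{tJ} can be computed block-by-block.

A has Jordan form
J =
  [-4,  1]
  [ 0, -4]
(up to reordering of blocks).

Per-block formulas:
  For a 2×2 Jordan block J_2(-4): exp(t · J_2(-4)) = e^(-4t)·(I + t·N), where N is the 2×2 nilpotent shift.

After assembling e^{tJ} and conjugating by P, we get:

e^{tA} =
  [exp(-4*t), t*exp(-4*t)]
  [0, exp(-4*t)]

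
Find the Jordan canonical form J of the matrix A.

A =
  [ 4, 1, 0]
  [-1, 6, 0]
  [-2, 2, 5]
J_2(5) ⊕ J_1(5)

The characteristic polynomial is
  det(x·I − A) = x^3 - 15*x^2 + 75*x - 125 = (x - 5)^3

Eigenvalues and multiplicities (the geometric multiplicity of λ is n − rank(A − λI), which equals the number of Jordan blocks for λ):
  λ = 5: algebraic multiplicity = 3, geometric multiplicity = 2

Determining the block sizes for each eigenvalue:
  λ = 5: 2 blocks summing to 3 forces exactly one block of size 2 and the rest size 1 → block sizes [2, 1]

Assembling the blocks gives a Jordan form
J =
  [5, 1, 0]
  [0, 5, 0]
  [0, 0, 5]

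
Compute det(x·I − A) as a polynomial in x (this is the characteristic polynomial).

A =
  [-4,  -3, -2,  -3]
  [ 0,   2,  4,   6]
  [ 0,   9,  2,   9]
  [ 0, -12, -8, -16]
x^4 + 16*x^3 + 96*x^2 + 256*x + 256

Expanding det(x·I − A) (e.g. by cofactor expansion or by noting that A is similar to its Jordan form J, which has the same characteristic polynomial as A) gives
  χ_A(x) = x^4 + 16*x^3 + 96*x^2 + 256*x + 256
which factors as (x + 4)^4. The eigenvalues (with algebraic multiplicities) are λ = -4 with multiplicity 4.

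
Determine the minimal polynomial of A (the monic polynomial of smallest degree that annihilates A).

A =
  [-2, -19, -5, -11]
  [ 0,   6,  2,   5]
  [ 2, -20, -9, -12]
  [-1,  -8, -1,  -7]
x^3 + 9*x^2 + 27*x + 27

The characteristic polynomial is χ_A(x) = (x + 3)^4, so the eigenvalues are known. The minimal polynomial is
  m_A(x) = Π_λ (x − λ)^{k_λ}
where k_λ is the size of the *largest* Jordan block for λ (equivalently, the smallest k with (A − λI)^k v = 0 for every generalised eigenvector v of λ).

  λ = -3: largest Jordan block has size 3, contributing (x + 3)^3

So m_A(x) = (x + 3)^3 = x^3 + 9*x^2 + 27*x + 27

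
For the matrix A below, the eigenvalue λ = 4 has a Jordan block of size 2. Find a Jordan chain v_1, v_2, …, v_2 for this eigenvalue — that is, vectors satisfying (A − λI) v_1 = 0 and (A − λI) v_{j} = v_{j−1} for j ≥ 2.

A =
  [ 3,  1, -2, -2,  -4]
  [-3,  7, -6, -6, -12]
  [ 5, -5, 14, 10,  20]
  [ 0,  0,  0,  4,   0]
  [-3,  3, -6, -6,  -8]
A Jordan chain for λ = 4 of length 2:
v_1 = (-1, -3, 5, 0, -3)ᵀ
v_2 = (1, 0, 0, 0, 0)ᵀ

Let N = A − (4)·I. We want v_2 with N^2 v_2 = 0 but N^1 v_2 ≠ 0; then v_{j-1} := N · v_j for j = 2, …, 2.

Pick v_2 = (1, 0, 0, 0, 0)ᵀ.
Then v_1 = N · v_2 = (-1, -3, 5, 0, -3)ᵀ.

Sanity check: (A − (4)·I) v_1 = (0, 0, 0, 0, 0)ᵀ = 0. ✓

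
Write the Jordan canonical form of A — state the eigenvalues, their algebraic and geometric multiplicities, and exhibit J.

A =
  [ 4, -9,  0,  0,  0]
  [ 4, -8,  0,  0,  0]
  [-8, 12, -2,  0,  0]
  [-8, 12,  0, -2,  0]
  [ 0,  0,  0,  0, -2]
J_2(-2) ⊕ J_1(-2) ⊕ J_1(-2) ⊕ J_1(-2)

The characteristic polynomial is
  det(x·I − A) = x^5 + 10*x^4 + 40*x^3 + 80*x^2 + 80*x + 32 = (x + 2)^5

Eigenvalues and multiplicities (the geometric multiplicity of λ is n − rank(A − λI), which equals the number of Jordan blocks for λ):
  λ = -2: algebraic multiplicity = 5, geometric multiplicity = 4

Determining the block sizes for each eigenvalue:
  λ = -2: 4 blocks summing to 5 forces exactly one block of size 2 and the rest size 1 → block sizes [2, 1, 1, 1]

Assembling the blocks gives a Jordan form
J =
  [-2,  1,  0,  0,  0]
  [ 0, -2,  0,  0,  0]
  [ 0,  0, -2,  0,  0]
  [ 0,  0,  0, -2,  0]
  [ 0,  0,  0,  0, -2]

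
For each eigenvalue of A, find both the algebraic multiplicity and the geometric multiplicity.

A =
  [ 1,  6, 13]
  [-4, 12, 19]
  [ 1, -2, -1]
λ = 4: alg = 3, geom = 1

Step 1 — factor the characteristic polynomial to read off the algebraic multiplicities:
  χ_A(x) = (x - 4)^3

Step 2 — compute geometric multiplicities via the rank-nullity identity g(λ) = n − rank(A − λI):
  rank(A − (4)·I) = 2, so dim ker(A − (4)·I) = n − 2 = 1

Summary:
  λ = 4: algebraic multiplicity = 3, geometric multiplicity = 1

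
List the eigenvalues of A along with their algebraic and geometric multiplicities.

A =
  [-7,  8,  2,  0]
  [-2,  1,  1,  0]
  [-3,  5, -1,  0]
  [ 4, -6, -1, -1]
λ = -3: alg = 1, geom = 1; λ = -2: alg = 2, geom = 1; λ = -1: alg = 1, geom = 1

Step 1 — factor the characteristic polynomial to read off the algebraic multiplicities:
  χ_A(x) = (x + 1)*(x + 2)^2*(x + 3)

Step 2 — compute geometric multiplicities via the rank-nullity identity g(λ) = n − rank(A − λI):
  rank(A − (-3)·I) = 3, so dim ker(A − (-3)·I) = n − 3 = 1
  rank(A − (-2)·I) = 3, so dim ker(A − (-2)·I) = n − 3 = 1
  rank(A − (-1)·I) = 3, so dim ker(A − (-1)·I) = n − 3 = 1

Summary:
  λ = -3: algebraic multiplicity = 1, geometric multiplicity = 1
  λ = -2: algebraic multiplicity = 2, geometric multiplicity = 1
  λ = -1: algebraic multiplicity = 1, geometric multiplicity = 1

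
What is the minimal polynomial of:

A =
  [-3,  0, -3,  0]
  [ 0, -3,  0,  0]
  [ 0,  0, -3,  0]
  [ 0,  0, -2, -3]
x^2 + 6*x + 9

The characteristic polynomial is χ_A(x) = (x + 3)^4, so the eigenvalues are known. The minimal polynomial is
  m_A(x) = Π_λ (x − λ)^{k_λ}
where k_λ is the size of the *largest* Jordan block for λ (equivalently, the smallest k with (A − λI)^k v = 0 for every generalised eigenvector v of λ).

  λ = -3: largest Jordan block has size 2, contributing (x + 3)^2

So m_A(x) = (x + 3)^2 = x^2 + 6*x + 9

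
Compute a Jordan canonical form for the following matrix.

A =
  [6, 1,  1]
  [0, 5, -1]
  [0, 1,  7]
J_2(6) ⊕ J_1(6)

The characteristic polynomial is
  det(x·I − A) = x^3 - 18*x^2 + 108*x - 216 = (x - 6)^3

Eigenvalues and multiplicities (the geometric multiplicity of λ is n − rank(A − λI), which equals the number of Jordan blocks for λ):
  λ = 6: algebraic multiplicity = 3, geometric multiplicity = 2

Determining the block sizes for each eigenvalue:
  λ = 6: 2 blocks summing to 3 forces exactly one block of size 2 and the rest size 1 → block sizes [2, 1]

Assembling the blocks gives a Jordan form
J =
  [6, 1, 0]
  [0, 6, 0]
  [0, 0, 6]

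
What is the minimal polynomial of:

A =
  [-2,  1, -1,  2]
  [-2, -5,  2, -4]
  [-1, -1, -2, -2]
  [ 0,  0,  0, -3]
x^2 + 6*x + 9

The characteristic polynomial is χ_A(x) = (x + 3)^4, so the eigenvalues are known. The minimal polynomial is
  m_A(x) = Π_λ (x − λ)^{k_λ}
where k_λ is the size of the *largest* Jordan block for λ (equivalently, the smallest k with (A − λI)^k v = 0 for every generalised eigenvector v of λ).

  λ = -3: largest Jordan block has size 2, contributing (x + 3)^2

So m_A(x) = (x + 3)^2 = x^2 + 6*x + 9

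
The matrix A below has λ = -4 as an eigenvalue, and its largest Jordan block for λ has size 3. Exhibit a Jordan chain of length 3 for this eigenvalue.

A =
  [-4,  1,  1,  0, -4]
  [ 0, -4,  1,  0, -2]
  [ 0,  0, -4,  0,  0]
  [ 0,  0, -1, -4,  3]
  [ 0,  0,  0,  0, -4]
A Jordan chain for λ = -4 of length 3:
v_1 = (1, 0, 0, 0, 0)ᵀ
v_2 = (1, 1, 0, -1, 0)ᵀ
v_3 = (0, 0, 1, 0, 0)ᵀ

Let N = A − (-4)·I. We want v_3 with N^3 v_3 = 0 but N^2 v_3 ≠ 0; then v_{j-1} := N · v_j for j = 3, …, 2.

Pick v_3 = (0, 0, 1, 0, 0)ᵀ.
Then v_2 = N · v_3 = (1, 1, 0, -1, 0)ᵀ.
Then v_1 = N · v_2 = (1, 0, 0, 0, 0)ᵀ.

Sanity check: (A − (-4)·I) v_1 = (0, 0, 0, 0, 0)ᵀ = 0. ✓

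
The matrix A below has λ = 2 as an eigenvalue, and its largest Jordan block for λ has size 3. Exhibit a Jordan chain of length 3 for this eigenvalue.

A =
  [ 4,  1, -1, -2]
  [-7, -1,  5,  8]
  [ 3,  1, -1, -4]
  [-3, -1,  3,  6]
A Jordan chain for λ = 2 of length 3:
v_1 = (0, -2, 2, -2)ᵀ
v_2 = (2, -7, 3, -3)ᵀ
v_3 = (1, 0, 0, 0)ᵀ

Let N = A − (2)·I. We want v_3 with N^3 v_3 = 0 but N^2 v_3 ≠ 0; then v_{j-1} := N · v_j for j = 3, …, 2.

Pick v_3 = (1, 0, 0, 0)ᵀ.
Then v_2 = N · v_3 = (2, -7, 3, -3)ᵀ.
Then v_1 = N · v_2 = (0, -2, 2, -2)ᵀ.

Sanity check: (A − (2)·I) v_1 = (0, 0, 0, 0)ᵀ = 0. ✓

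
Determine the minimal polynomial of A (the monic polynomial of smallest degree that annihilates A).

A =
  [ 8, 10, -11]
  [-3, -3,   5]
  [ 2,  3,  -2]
x^3 - 3*x^2 + 3*x - 1

The characteristic polynomial is χ_A(x) = (x - 1)^3, so the eigenvalues are known. The minimal polynomial is
  m_A(x) = Π_λ (x − λ)^{k_λ}
where k_λ is the size of the *largest* Jordan block for λ (equivalently, the smallest k with (A − λI)^k v = 0 for every generalised eigenvector v of λ).

  λ = 1: largest Jordan block has size 3, contributing (x − 1)^3

So m_A(x) = (x - 1)^3 = x^3 - 3*x^2 + 3*x - 1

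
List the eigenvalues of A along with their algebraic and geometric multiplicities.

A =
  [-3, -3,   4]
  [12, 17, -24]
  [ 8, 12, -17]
λ = -1: alg = 3, geom = 2

Step 1 — factor the characteristic polynomial to read off the algebraic multiplicities:
  χ_A(x) = (x + 1)^3

Step 2 — compute geometric multiplicities via the rank-nullity identity g(λ) = n − rank(A − λI):
  rank(A − (-1)·I) = 1, so dim ker(A − (-1)·I) = n − 1 = 2

Summary:
  λ = -1: algebraic multiplicity = 3, geometric multiplicity = 2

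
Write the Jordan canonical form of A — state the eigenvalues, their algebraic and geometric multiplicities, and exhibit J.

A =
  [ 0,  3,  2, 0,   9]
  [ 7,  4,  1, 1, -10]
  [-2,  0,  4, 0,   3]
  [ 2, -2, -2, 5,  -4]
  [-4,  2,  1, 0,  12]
J_3(5) ⊕ J_2(5)

The characteristic polynomial is
  det(x·I − A) = x^5 - 25*x^4 + 250*x^3 - 1250*x^2 + 3125*x - 3125 = (x - 5)^5

Eigenvalues and multiplicities (the geometric multiplicity of λ is n − rank(A − λI), which equals the number of Jordan blocks for λ):
  λ = 5: algebraic multiplicity = 5, geometric multiplicity = 2

Determining the block sizes for each eigenvalue:
  λ = 5: with am = 5 and gm = 2, the partition is not yet determined (e.g. several partitions of 5 into 2 parts exist). Let N = A − (5)·I. Computing rank(N^1) = 3, rank(N^2) = 1, rank(N^3) = 0; the number of blocks of size ≥ j is rank(N^{j−1}) − rank(N^j), giving [2, 2, 1]. So we have 1 block(s) of size 3, 1 block(s) of size 2 → block sizes [3, 2]

Assembling the blocks gives a Jordan form
J =
  [5, 1, 0, 0, 0]
  [0, 5, 1, 0, 0]
  [0, 0, 5, 0, 0]
  [0, 0, 0, 5, 1]
  [0, 0, 0, 0, 5]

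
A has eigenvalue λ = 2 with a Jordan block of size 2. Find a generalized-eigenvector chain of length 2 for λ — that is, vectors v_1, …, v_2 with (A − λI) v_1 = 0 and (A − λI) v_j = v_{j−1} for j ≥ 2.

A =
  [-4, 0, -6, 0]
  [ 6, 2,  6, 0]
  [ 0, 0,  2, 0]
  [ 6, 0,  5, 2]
A Jordan chain for λ = 2 of length 2:
v_1 = (0, 0, 0, 1)ᵀ
v_2 = (1, 0, -1, 0)ᵀ

Let N = A − (2)·I. We want v_2 with N^2 v_2 = 0 but N^1 v_2 ≠ 0; then v_{j-1} := N · v_j for j = 2, …, 2.

Pick v_2 = (1, 0, -1, 0)ᵀ.
Then v_1 = N · v_2 = (0, 0, 0, 1)ᵀ.

Sanity check: (A − (2)·I) v_1 = (0, 0, 0, 0)ᵀ = 0. ✓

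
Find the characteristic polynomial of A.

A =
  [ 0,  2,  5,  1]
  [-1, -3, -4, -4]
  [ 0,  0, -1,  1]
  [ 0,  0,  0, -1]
x^4 + 5*x^3 + 9*x^2 + 7*x + 2

Expanding det(x·I − A) (e.g. by cofactor expansion or by noting that A is similar to its Jordan form J, which has the same characteristic polynomial as A) gives
  χ_A(x) = x^4 + 5*x^3 + 9*x^2 + 7*x + 2
which factors as (x + 1)^3*(x + 2). The eigenvalues (with algebraic multiplicities) are λ = -2 with multiplicity 1, λ = -1 with multiplicity 3.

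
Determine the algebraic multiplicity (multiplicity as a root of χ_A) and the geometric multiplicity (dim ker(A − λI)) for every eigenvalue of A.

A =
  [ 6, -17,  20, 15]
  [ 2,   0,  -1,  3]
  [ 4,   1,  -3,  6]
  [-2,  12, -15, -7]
λ = -4: alg = 1, geom = 1; λ = 0: alg = 3, geom = 1

Step 1 — factor the characteristic polynomial to read off the algebraic multiplicities:
  χ_A(x) = x^3*(x + 4)

Step 2 — compute geometric multiplicities via the rank-nullity identity g(λ) = n − rank(A − λI):
  rank(A − (-4)·I) = 3, so dim ker(A − (-4)·I) = n − 3 = 1
  rank(A − (0)·I) = 3, so dim ker(A − (0)·I) = n − 3 = 1

Summary:
  λ = -4: algebraic multiplicity = 1, geometric multiplicity = 1
  λ = 0: algebraic multiplicity = 3, geometric multiplicity = 1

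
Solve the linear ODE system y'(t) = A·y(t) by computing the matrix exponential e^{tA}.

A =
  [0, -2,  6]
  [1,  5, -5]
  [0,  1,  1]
e^{tA} =
  [t^2*exp(2*t) - 2*t*exp(2*t) + exp(2*t), 2*t^2*exp(2*t) - 2*t*exp(2*t), -4*t^2*exp(2*t) + 6*t*exp(2*t)]
  [t^2*exp(2*t)/2 + t*exp(2*t), t^2*exp(2*t) + 3*t*exp(2*t) + exp(2*t), -2*t^2*exp(2*t) - 5*t*exp(2*t)]
  [t^2*exp(2*t)/2, t^2*exp(2*t) + t*exp(2*t), -2*t^2*exp(2*t) - t*exp(2*t) + exp(2*t)]

Strategy: write A = P · J · P⁻¹ where J is a Jordan canonical form, so e^{tA} = P · e^{tJ} · P⁻¹, and e^{tJ} can be computed block-by-block.

A has Jordan form
J =
  [2, 1, 0]
  [0, 2, 1]
  [0, 0, 2]
(up to reordering of blocks).

Per-block formulas:
  For a 3×3 Jordan block J_3(2): exp(t · J_3(2)) = e^(2t)·(I + t·N + (t^2/2)·N^2), where N is the 3×3 nilpotent shift.

After assembling e^{tJ} and conjugating by P, we get:

e^{tA} =
  [t^2*exp(2*t) - 2*t*exp(2*t) + exp(2*t), 2*t^2*exp(2*t) - 2*t*exp(2*t), -4*t^2*exp(2*t) + 6*t*exp(2*t)]
  [t^2*exp(2*t)/2 + t*exp(2*t), t^2*exp(2*t) + 3*t*exp(2*t) + exp(2*t), -2*t^2*exp(2*t) - 5*t*exp(2*t)]
  [t^2*exp(2*t)/2, t^2*exp(2*t) + t*exp(2*t), -2*t^2*exp(2*t) - t*exp(2*t) + exp(2*t)]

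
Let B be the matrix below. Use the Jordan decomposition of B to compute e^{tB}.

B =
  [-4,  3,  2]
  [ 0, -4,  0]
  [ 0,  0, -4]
e^{tB} =
  [exp(-4*t), 3*t*exp(-4*t), 2*t*exp(-4*t)]
  [0, exp(-4*t), 0]
  [0, 0, exp(-4*t)]

Strategy: write B = P · J · P⁻¹ where J is a Jordan canonical form, so e^{tB} = P · e^{tJ} · P⁻¹, and e^{tJ} can be computed block-by-block.

B has Jordan form
J =
  [-4,  1,  0]
  [ 0, -4,  0]
  [ 0,  0, -4]
(up to reordering of blocks).

Per-block formulas:
  For a 1×1 block at λ = -4: exp(t · [-4]) = [e^(-4t)].
  For a 2×2 Jordan block J_2(-4): exp(t · J_2(-4)) = e^(-4t)·(I + t·N), where N is the 2×2 nilpotent shift.

After assembling e^{tJ} and conjugating by P, we get:

e^{tB} =
  [exp(-4*t), 3*t*exp(-4*t), 2*t*exp(-4*t)]
  [0, exp(-4*t), 0]
  [0, 0, exp(-4*t)]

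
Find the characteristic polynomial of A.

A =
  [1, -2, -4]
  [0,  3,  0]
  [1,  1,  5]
x^3 - 9*x^2 + 27*x - 27

Expanding det(x·I − A) (e.g. by cofactor expansion or by noting that A is similar to its Jordan form J, which has the same characteristic polynomial as A) gives
  χ_A(x) = x^3 - 9*x^2 + 27*x - 27
which factors as (x - 3)^3. The eigenvalues (with algebraic multiplicities) are λ = 3 with multiplicity 3.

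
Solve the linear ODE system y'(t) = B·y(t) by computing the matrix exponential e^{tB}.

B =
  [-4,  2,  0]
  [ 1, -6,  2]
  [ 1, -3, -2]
e^{tB} =
  [t^2*exp(-4*t) + exp(-4*t), -2*t^2*exp(-4*t) + 2*t*exp(-4*t), 2*t^2*exp(-4*t)]
  [t*exp(-4*t), -2*t*exp(-4*t) + exp(-4*t), 2*t*exp(-4*t)]
  [-t^2*exp(-4*t)/2 + t*exp(-4*t), t^2*exp(-4*t) - 3*t*exp(-4*t), -t^2*exp(-4*t) + 2*t*exp(-4*t) + exp(-4*t)]

Strategy: write B = P · J · P⁻¹ where J is a Jordan canonical form, so e^{tB} = P · e^{tJ} · P⁻¹, and e^{tJ} can be computed block-by-block.

B has Jordan form
J =
  [-4,  1,  0]
  [ 0, -4,  1]
  [ 0,  0, -4]
(up to reordering of blocks).

Per-block formulas:
  For a 3×3 Jordan block J_3(-4): exp(t · J_3(-4)) = e^(-4t)·(I + t·N + (t^2/2)·N^2), where N is the 3×3 nilpotent shift.

After assembling e^{tJ} and conjugating by P, we get:

e^{tB} =
  [t^2*exp(-4*t) + exp(-4*t), -2*t^2*exp(-4*t) + 2*t*exp(-4*t), 2*t^2*exp(-4*t)]
  [t*exp(-4*t), -2*t*exp(-4*t) + exp(-4*t), 2*t*exp(-4*t)]
  [-t^2*exp(-4*t)/2 + t*exp(-4*t), t^2*exp(-4*t) - 3*t*exp(-4*t), -t^2*exp(-4*t) + 2*t*exp(-4*t) + exp(-4*t)]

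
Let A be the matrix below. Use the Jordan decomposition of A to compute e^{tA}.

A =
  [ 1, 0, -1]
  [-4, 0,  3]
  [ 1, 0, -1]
e^{tA} =
  [t + 1, 0, -t]
  [-t^2/2 - 4*t, 1, t^2/2 + 3*t]
  [t, 0, 1 - t]

Strategy: write A = P · J · P⁻¹ where J is a Jordan canonical form, so e^{tA} = P · e^{tJ} · P⁻¹, and e^{tJ} can be computed block-by-block.

A has Jordan form
J =
  [0, 1, 0]
  [0, 0, 1]
  [0, 0, 0]
(up to reordering of blocks).

Per-block formulas:
  For a 3×3 Jordan block J_3(0): exp(t · J_3(0)) = e^(0t)·(I + t·N + (t^2/2)·N^2), where N is the 3×3 nilpotent shift.

After assembling e^{tJ} and conjugating by P, we get:

e^{tA} =
  [t + 1, 0, -t]
  [-t^2/2 - 4*t, 1, t^2/2 + 3*t]
  [t, 0, 1 - t]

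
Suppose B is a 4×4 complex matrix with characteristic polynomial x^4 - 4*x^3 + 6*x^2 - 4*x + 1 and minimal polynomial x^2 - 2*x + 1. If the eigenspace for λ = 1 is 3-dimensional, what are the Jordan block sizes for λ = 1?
Block sizes for λ = 1: [2, 1, 1]

Step 1 — from the characteristic polynomial, algebraic multiplicity of λ = 1 is 4. From dim ker(B − (1)·I) = 3, there are exactly 3 Jordan blocks for λ = 1.
Step 2 — from the minimal polynomial, the factor (x − 1)^2 tells us the largest block for λ = 1 has size 2.
Step 3 — with total size 4, 3 blocks, and largest block 2, the block sizes (in nonincreasing order) are [2, 1, 1].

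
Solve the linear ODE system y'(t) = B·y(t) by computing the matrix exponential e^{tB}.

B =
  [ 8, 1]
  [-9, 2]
e^{tB} =
  [3*t*exp(5*t) + exp(5*t), t*exp(5*t)]
  [-9*t*exp(5*t), -3*t*exp(5*t) + exp(5*t)]

Strategy: write B = P · J · P⁻¹ where J is a Jordan canonical form, so e^{tB} = P · e^{tJ} · P⁻¹, and e^{tJ} can be computed block-by-block.

B has Jordan form
J =
  [5, 1]
  [0, 5]
(up to reordering of blocks).

Per-block formulas:
  For a 2×2 Jordan block J_2(5): exp(t · J_2(5)) = e^(5t)·(I + t·N), where N is the 2×2 nilpotent shift.

After assembling e^{tJ} and conjugating by P, we get:

e^{tB} =
  [3*t*exp(5*t) + exp(5*t), t*exp(5*t)]
  [-9*t*exp(5*t), -3*t*exp(5*t) + exp(5*t)]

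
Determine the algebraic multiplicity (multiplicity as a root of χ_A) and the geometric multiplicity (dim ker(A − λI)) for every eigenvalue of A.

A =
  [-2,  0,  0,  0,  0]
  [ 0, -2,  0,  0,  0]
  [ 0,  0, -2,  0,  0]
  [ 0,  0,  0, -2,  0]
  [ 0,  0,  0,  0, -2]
λ = -2: alg = 5, geom = 5

Step 1 — factor the characteristic polynomial to read off the algebraic multiplicities:
  χ_A(x) = (x + 2)^5

Step 2 — compute geometric multiplicities via the rank-nullity identity g(λ) = n − rank(A − λI):
  rank(A − (-2)·I) = 0, so dim ker(A − (-2)·I) = n − 0 = 5

Summary:
  λ = -2: algebraic multiplicity = 5, geometric multiplicity = 5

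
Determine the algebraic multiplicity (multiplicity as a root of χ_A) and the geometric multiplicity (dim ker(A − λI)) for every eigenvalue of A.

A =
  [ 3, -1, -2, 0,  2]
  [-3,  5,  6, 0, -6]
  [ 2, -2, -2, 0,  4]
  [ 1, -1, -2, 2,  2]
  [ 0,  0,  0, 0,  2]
λ = 2: alg = 5, geom = 4

Step 1 — factor the characteristic polynomial to read off the algebraic multiplicities:
  χ_A(x) = (x - 2)^5

Step 2 — compute geometric multiplicities via the rank-nullity identity g(λ) = n − rank(A − λI):
  rank(A − (2)·I) = 1, so dim ker(A − (2)·I) = n − 1 = 4

Summary:
  λ = 2: algebraic multiplicity = 5, geometric multiplicity = 4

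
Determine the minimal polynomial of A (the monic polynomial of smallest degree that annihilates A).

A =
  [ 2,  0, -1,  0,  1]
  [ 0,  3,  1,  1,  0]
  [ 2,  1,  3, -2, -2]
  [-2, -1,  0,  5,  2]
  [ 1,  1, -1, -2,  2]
x^3 - 9*x^2 + 27*x - 27

The characteristic polynomial is χ_A(x) = (x - 3)^5, so the eigenvalues are known. The minimal polynomial is
  m_A(x) = Π_λ (x − λ)^{k_λ}
where k_λ is the size of the *largest* Jordan block for λ (equivalently, the smallest k with (A − λI)^k v = 0 for every generalised eigenvector v of λ).

  λ = 3: largest Jordan block has size 3, contributing (x − 3)^3

So m_A(x) = (x - 3)^3 = x^3 - 9*x^2 + 27*x - 27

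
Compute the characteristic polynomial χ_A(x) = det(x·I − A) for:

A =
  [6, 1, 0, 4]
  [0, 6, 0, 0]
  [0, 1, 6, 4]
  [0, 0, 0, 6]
x^4 - 24*x^3 + 216*x^2 - 864*x + 1296

Expanding det(x·I − A) (e.g. by cofactor expansion or by noting that A is similar to its Jordan form J, which has the same characteristic polynomial as A) gives
  χ_A(x) = x^4 - 24*x^3 + 216*x^2 - 864*x + 1296
which factors as (x - 6)^4. The eigenvalues (with algebraic multiplicities) are λ = 6 with multiplicity 4.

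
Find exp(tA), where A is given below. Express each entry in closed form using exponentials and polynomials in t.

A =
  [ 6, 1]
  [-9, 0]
e^{tA} =
  [3*t*exp(3*t) + exp(3*t), t*exp(3*t)]
  [-9*t*exp(3*t), -3*t*exp(3*t) + exp(3*t)]

Strategy: write A = P · J · P⁻¹ where J is a Jordan canonical form, so e^{tA} = P · e^{tJ} · P⁻¹, and e^{tJ} can be computed block-by-block.

A has Jordan form
J =
  [3, 1]
  [0, 3]
(up to reordering of blocks).

Per-block formulas:
  For a 2×2 Jordan block J_2(3): exp(t · J_2(3)) = e^(3t)·(I + t·N), where N is the 2×2 nilpotent shift.

After assembling e^{tJ} and conjugating by P, we get:

e^{tA} =
  [3*t*exp(3*t) + exp(3*t), t*exp(3*t)]
  [-9*t*exp(3*t), -3*t*exp(3*t) + exp(3*t)]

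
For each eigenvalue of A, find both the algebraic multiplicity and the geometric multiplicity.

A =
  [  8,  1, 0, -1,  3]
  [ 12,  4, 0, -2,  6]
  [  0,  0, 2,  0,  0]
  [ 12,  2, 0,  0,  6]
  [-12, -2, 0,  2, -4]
λ = 2: alg = 5, geom = 4

Step 1 — factor the characteristic polynomial to read off the algebraic multiplicities:
  χ_A(x) = (x - 2)^5

Step 2 — compute geometric multiplicities via the rank-nullity identity g(λ) = n − rank(A − λI):
  rank(A − (2)·I) = 1, so dim ker(A − (2)·I) = n − 1 = 4

Summary:
  λ = 2: algebraic multiplicity = 5, geometric multiplicity = 4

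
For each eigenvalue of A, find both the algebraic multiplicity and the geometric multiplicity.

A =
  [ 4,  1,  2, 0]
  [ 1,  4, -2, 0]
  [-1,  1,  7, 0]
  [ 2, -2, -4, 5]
λ = 5: alg = 4, geom = 3

Step 1 — factor the characteristic polynomial to read off the algebraic multiplicities:
  χ_A(x) = (x - 5)^4

Step 2 — compute geometric multiplicities via the rank-nullity identity g(λ) = n − rank(A − λI):
  rank(A − (5)·I) = 1, so dim ker(A − (5)·I) = n − 1 = 3

Summary:
  λ = 5: algebraic multiplicity = 4, geometric multiplicity = 3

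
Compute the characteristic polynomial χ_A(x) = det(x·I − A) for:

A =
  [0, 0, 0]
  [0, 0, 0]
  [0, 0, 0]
x^3

Expanding det(x·I − A) (e.g. by cofactor expansion or by noting that A is similar to its Jordan form J, which has the same characteristic polynomial as A) gives
  χ_A(x) = x^3
which factors as x^3. The eigenvalues (with algebraic multiplicities) are λ = 0 with multiplicity 3.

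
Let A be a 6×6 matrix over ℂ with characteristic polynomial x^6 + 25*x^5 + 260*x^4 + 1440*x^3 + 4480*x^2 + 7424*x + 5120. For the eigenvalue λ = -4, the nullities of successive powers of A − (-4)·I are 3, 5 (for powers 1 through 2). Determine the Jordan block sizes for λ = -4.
Block sizes for λ = -4: [2, 2, 1]

From the dimensions of kernels of powers, the number of Jordan blocks of size at least j is d_j − d_{j−1} where d_j = dim ker(N^j) (with d_0 = 0). Computing the differences gives [3, 2].
The number of blocks of size exactly k is (#blocks of size ≥ k) − (#blocks of size ≥ k + 1), so the partition is: 1 block(s) of size 1, 2 block(s) of size 2.
In nonincreasing order the block sizes are [2, 2, 1].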